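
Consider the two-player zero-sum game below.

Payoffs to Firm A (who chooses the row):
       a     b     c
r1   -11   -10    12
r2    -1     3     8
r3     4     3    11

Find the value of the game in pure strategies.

Row minima: -11, -1, 3 → Firm A's maximin is 3.
Column maxima: 4, 3, 12 → Firm B's minimax is 3.
They coincide at (r3, b), so the value is 3.

3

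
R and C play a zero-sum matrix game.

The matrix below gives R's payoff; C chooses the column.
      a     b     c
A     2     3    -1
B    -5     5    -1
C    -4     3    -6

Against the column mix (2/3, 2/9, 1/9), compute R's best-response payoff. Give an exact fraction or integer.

17/9

A: (2)·(2/3) + (3)·(2/9) + (-1)·(1/9) = 17/9.
B: (-5)·(2/3) + (5)·(2/9) + (-1)·(1/9) = -7/3.
C: (-4)·(2/3) + (3)·(2/9) + (-6)·(1/9) = -8/3.
The best pure response is A with expected payoff 17/9.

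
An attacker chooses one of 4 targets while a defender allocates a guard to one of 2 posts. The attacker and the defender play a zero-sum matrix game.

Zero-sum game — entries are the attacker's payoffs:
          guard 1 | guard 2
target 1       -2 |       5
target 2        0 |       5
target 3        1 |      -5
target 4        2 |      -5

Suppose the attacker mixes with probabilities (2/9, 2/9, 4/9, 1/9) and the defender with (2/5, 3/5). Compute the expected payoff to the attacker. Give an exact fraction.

Against (2/5, 3/5), each row's expected payoff is target 1: 11/5; target 2: 3; target 3: -13/5; target 4: -11/5.
Taking the (2/9, 2/9, 4/9, 1/9)-weighted average: (2/9)·(11/5) + (2/9)·(3) + (4/9)·(-13/5) + (1/9)·(-11/5) = -11/45.

-11/45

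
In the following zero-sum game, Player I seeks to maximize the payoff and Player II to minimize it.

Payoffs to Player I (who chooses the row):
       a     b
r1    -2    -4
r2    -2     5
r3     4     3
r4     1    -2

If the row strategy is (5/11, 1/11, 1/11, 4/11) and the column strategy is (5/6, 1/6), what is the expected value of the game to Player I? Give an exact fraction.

-20/33

Against (5/6, 1/6), each row's expected payoff is r1: -7/3; r2: -5/6; r3: 23/6; r4: 1/2.
Taking the (5/11, 1/11, 1/11, 4/11)-weighted average: (5/11)·(-7/3) + (1/11)·(-5/6) + (1/11)·(23/6) + (4/11)·(1/2) = -20/33.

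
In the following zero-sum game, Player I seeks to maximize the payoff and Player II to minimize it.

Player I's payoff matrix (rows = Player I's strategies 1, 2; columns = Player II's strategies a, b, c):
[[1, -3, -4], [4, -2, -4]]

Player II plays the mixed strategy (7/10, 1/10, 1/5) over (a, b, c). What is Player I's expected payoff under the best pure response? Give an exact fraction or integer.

1: (1)·(7/10) + (-3)·(1/10) + (-4)·(1/5) = -2/5.
2: (4)·(7/10) + (-2)·(1/10) + (-4)·(1/5) = 9/5.
The best pure response is 2 with expected payoff 9/5.

9/5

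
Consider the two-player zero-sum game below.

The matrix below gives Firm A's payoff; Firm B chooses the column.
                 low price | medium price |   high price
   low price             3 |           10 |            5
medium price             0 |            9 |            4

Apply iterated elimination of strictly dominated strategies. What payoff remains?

3

Column medium price is strictly dominated by low price for Firm B (3<10, 0<9); eliminate medium price.
Row medium price is strictly dominated by row low price (3>0, 5>4); eliminate medium price.
Column high price is strictly dominated by low price for Firm B (3<5); eliminate high price.
Only (low price, low price) remains, with payoff 3.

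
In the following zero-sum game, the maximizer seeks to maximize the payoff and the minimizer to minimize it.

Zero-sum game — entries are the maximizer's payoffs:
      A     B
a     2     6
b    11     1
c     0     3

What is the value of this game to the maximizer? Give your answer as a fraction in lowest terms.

Row c is strictly dominated by row a, so the maximizer never plays it.
The remaining 2×2 game on (a, b) × (A, B) has no saddle point. Let the maximizer play a with probability p; indifference gives 2p + 11(1−p) = 6p + (1−p), so p = 5/7.
Similarly the minimizer's optimal q on A is 5/14, and the value is 2·(5/14) + (6)·(9/14) = 32/7.

32/7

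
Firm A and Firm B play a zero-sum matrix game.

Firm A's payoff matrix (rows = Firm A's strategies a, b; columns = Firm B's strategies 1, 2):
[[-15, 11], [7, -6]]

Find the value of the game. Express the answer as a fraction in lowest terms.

-1/3

Row minima are -15 and -6, so Firm A's maximin is -6; column maxima are 7 and 11, so Firm B's minimax is 7. These differ, so the equilibrium is in mixed strategies.
Let Firm A play a with probability p. Firm B is indifferent when −15p + 7(1−p) = 11p − 6(1−p), giving p = 1/3.
Let Firm B play 1 with probability q. Firm A is indifferent when −15q + 11(1−q) = 7q − 6(1−q), giving q = 17/39.
The value is -15·(17/39) + (11)·(22/39) = -1/3.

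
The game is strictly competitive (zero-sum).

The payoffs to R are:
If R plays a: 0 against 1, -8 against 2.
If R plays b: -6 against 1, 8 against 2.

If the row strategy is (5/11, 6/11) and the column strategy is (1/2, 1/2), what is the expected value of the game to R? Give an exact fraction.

Against (1/2, 1/2), each row's expected payoff is a: -4; b: 1.
Taking the (5/11, 6/11)-weighted average: (5/11)·(-4) + (6/11)·(1) = -14/11.

-14/11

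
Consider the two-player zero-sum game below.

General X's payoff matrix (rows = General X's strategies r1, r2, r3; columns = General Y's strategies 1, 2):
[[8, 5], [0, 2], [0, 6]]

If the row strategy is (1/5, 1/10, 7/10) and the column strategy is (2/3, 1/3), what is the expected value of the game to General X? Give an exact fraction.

Against (2/3, 1/3), each row's expected payoff is r1: 7; r2: 2/3; r3: 2.
Taking the (1/5, 1/10, 7/10)-weighted average: (1/5)·(7) + (1/10)·(2/3) + (7/10)·(2) = 43/15.

43/15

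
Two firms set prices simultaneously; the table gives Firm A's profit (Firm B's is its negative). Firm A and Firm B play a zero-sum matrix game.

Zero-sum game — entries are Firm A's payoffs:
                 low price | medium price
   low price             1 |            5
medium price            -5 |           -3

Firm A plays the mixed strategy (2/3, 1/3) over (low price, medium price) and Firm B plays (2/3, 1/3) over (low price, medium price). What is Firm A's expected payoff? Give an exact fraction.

Against (2/3, 1/3), each row's expected payoff is low price: 7/3; medium price: -13/3.
Taking the (2/3, 1/3)-weighted average: (2/3)·(7/3) + (1/3)·(-13/3) = 1/9.

1/9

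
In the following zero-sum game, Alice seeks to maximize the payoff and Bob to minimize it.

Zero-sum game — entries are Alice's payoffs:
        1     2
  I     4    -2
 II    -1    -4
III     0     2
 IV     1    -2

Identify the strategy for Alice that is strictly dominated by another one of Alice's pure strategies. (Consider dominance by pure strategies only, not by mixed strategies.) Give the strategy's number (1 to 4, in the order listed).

Compare II with I: 4 > -1, -2 > -4.
So I strictly dominates II for Alice; II is strictly dominated.

2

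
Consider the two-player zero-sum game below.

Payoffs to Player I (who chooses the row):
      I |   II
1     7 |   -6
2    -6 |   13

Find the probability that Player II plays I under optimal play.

Row minima are -6 and -6, so Player I's maximin is -6; column maxima are 7 and 13, so Player II's minimax is 7. These differ, so the equilibrium is in mixed strategies.
Let Player II play I with probability q. Player I is indifferent when 7q − 6(1−q) = −6q + 13(1−q), giving q = 19/32.

19/32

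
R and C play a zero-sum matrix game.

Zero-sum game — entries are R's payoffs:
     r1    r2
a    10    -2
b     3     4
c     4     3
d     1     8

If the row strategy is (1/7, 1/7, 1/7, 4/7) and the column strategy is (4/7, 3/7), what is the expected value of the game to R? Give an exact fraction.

Against (4/7, 3/7), each row's expected payoff is a: 34/7; b: 24/7; c: 25/7; d: 4.
Taking the (1/7, 1/7, 1/7, 4/7)-weighted average: (1/7)·(34/7) + (1/7)·(24/7) + (1/7)·(25/7) + (4/7)·(4) = 195/49.

195/49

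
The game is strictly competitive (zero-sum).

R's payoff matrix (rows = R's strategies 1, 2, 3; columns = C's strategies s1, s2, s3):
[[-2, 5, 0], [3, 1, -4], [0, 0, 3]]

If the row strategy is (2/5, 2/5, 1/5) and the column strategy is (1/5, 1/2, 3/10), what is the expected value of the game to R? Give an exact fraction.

Against (1/5, 1/2, 3/10), each row's expected payoff is 1: 21/10; 2: -1/10; 3: 9/10.
Taking the (2/5, 2/5, 1/5)-weighted average: (2/5)·(21/10) + (2/5)·(-1/10) + (1/5)·(9/10) = 49/50.

49/50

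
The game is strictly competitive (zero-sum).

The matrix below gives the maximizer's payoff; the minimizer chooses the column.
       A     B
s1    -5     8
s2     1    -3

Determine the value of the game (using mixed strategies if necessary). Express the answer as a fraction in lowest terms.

-7/17

Row minima are -5 and -3, so the maximizer's maximin is -3; column maxima are 1 and 8, so the minimizer's minimax is 1. These differ, so the equilibrium is in mixed strategies.
Let the maximizer play s1 with probability p. The minimizer is indifferent when −5p + (1−p) = 8p − 3(1−p), giving p = 4/17.
Let the minimizer play A with probability q. The maximizer is indifferent when −5q + 8(1−q) = q − 3(1−q), giving q = 11/17.
The value is -5·(11/17) + (8)·(6/17) = -7/17.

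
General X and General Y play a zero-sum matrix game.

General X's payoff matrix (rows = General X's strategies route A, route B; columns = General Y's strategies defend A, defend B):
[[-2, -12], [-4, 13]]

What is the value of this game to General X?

Row minima are -12 and -4, so General X's maximin is -4; column maxima are -2 and 13, so General Y's minimax is -2. These differ, so the equilibrium is in mixed strategies.
Let General X play route A with probability p. General Y is indifferent when −2p − 4(1−p) = −12p + 13(1−p), giving p = 17/27.
Let General Y play defend A with probability q. General X is indifferent when −2q − 12(1−q) = −4q + 13(1−q), giving q = 25/27.
The value is -2·(25/27) + (-12)·(2/27) = -74/27.

-74/27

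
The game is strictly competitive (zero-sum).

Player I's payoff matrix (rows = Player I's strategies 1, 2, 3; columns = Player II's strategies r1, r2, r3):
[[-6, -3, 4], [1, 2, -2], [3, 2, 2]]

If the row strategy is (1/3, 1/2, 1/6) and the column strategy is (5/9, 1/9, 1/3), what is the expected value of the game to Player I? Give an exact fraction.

Against (5/9, 1/9, 1/3), each row's expected payoff is 1: -7/3; 2: 1/9; 3: 23/9.
Taking the (1/3, 1/2, 1/6)-weighted average: (1/3)·(-7/3) + (1/2)·(1/9) + (1/6)·(23/9) = -8/27.

-8/27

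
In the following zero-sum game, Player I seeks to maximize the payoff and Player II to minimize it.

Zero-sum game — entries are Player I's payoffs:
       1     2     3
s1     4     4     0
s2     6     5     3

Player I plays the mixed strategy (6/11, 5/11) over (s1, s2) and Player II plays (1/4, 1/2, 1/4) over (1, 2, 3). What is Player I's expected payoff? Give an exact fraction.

Against (1/4, 1/2, 1/4), each row's expected payoff is s1: 3; s2: 19/4.
Taking the (6/11, 5/11)-weighted average: (6/11)·(3) + (5/11)·(19/4) = 167/44.

167/44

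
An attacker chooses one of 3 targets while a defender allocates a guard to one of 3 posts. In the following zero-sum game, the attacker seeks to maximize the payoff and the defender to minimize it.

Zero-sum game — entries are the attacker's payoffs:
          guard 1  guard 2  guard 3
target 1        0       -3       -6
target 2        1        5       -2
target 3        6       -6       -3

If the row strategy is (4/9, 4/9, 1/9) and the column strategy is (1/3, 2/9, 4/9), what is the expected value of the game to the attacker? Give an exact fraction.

Against (1/3, 2/9, 4/9), each row's expected payoff is target 1: -10/3; target 2: 5/9; target 3: -2/3.
Taking the (4/9, 4/9, 1/9)-weighted average: (4/9)·(-10/3) + (4/9)·(5/9) + (1/9)·(-2/3) = -106/81.

-106/81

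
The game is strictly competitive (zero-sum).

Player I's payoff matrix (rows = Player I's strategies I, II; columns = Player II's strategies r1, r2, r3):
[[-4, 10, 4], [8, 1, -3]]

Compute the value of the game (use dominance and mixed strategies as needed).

20/19

Column r2 is strictly dominated by r3 for Player II (it gives Player I more in every row).
The remaining 2×2 game on (I, II) × (r1, r3) has no saddle point. Let Player I play I with probability p; indifference gives −4p + 8(1−p) = 4p − 3(1−p), so p = 11/19.
Similarly Player II's optimal q on r1 is 7/19, and the value is -4·(7/19) + (4)·(12/19) = 20/19.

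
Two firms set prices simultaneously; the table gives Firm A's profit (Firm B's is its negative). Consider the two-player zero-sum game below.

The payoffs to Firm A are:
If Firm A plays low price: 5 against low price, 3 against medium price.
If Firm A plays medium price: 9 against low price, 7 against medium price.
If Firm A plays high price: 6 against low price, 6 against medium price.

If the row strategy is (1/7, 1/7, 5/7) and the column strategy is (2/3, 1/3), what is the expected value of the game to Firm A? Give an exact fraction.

Against (2/3, 1/3), each row's expected payoff is low price: 13/3; medium price: 25/3; high price: 6.
Taking the (1/7, 1/7, 5/7)-weighted average: (1/7)·(13/3) + (1/7)·(25/3) + (5/7)·(6) = 128/21.

128/21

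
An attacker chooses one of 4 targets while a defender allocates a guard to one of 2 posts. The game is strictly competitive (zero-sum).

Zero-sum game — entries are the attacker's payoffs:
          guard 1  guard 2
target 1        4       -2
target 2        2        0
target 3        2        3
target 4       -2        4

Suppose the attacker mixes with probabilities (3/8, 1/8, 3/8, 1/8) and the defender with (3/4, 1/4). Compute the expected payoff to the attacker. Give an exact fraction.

61/32

Against (3/4, 1/4), each row's expected payoff is target 1: 5/2; target 2: 3/2; target 3: 9/4; target 4: -1/2.
Taking the (3/8, 1/8, 3/8, 1/8)-weighted average: (3/8)·(5/2) + (1/8)·(3/2) + (3/8)·(9/4) + (1/8)·(-1/2) = 61/32.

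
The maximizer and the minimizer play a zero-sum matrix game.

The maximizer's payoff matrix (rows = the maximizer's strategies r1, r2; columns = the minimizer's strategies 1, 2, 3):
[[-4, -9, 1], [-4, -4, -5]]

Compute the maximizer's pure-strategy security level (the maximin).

-5

The worst-case payoff for each row is r1: -9, r2: -5.
The best of these is -5.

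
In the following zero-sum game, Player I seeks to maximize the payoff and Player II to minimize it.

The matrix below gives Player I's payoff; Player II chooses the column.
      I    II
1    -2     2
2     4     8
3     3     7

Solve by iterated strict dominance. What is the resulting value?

4

Column II is strictly dominated by I for Player II (-2<2, 4<8, 3<7); eliminate II.
Row 3 is strictly dominated by row 2 (4>3); eliminate 3.
Row 1 is strictly dominated by row 2 (4>-2); eliminate 1.
Only (2, I) remains, with payoff 4.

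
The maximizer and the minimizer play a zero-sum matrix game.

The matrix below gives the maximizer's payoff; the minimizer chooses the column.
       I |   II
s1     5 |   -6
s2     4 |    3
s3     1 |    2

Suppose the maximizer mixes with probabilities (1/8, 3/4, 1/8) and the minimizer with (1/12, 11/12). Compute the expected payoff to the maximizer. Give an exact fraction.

Against (1/12, 11/12), each row's expected payoff is s1: -61/12; s2: 37/12; s3: 23/12.
Taking the (1/8, 3/4, 1/8)-weighted average: (1/8)·(-61/12) + (3/4)·(37/12) + (1/8)·(23/12) = 23/12.

23/12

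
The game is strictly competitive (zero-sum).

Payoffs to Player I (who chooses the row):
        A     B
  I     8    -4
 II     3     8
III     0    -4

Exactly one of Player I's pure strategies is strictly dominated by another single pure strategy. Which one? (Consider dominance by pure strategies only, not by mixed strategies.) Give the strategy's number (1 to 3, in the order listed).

3

Compare III with II: 3 > 0, 8 > -4.
So II strictly dominates III for Player I; III is strictly dominated.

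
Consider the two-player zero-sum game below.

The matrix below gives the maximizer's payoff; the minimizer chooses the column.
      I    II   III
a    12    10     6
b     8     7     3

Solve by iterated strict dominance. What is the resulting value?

6

Column I is strictly dominated by II for the minimizer (10<12, 7<8); eliminate I.
Row b is strictly dominated by row a (10>7, 6>3); eliminate b.
Column II is strictly dominated by III for the minimizer (6<10); eliminate II.
Only (a, III) remains, with payoff 6.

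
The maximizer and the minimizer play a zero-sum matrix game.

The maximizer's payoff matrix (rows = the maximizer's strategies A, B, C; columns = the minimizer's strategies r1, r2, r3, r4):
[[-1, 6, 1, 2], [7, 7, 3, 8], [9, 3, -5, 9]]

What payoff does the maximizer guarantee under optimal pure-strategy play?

Row minima: -1, 3, -5 → the maximizer's maximin is 3.
Column maxima: 9, 7, 3, 9 → the minimizer's minimax is 3.
They coincide at (B, r3), so the value is 3.

3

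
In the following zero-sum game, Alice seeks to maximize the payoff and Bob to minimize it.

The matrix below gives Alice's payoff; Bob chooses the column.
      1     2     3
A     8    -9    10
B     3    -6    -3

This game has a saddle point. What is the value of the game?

-6

Row minima: -9, -6 → Alice's maximin is -6.
Column maxima: 8, -6, 10 → Bob's minimax is -6.
They coincide at (B, 2), so the value is -6.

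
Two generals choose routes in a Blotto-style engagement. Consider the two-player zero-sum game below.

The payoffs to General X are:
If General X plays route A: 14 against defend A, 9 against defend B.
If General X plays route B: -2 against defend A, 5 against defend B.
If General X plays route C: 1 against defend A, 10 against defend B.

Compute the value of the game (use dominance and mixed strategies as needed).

131/14

Row route B is strictly dominated by row route C, so General X never plays it.
The remaining 2×2 game on (route A, route C) × (defend A, defend B) has no saddle point. Let General X play route A with probability p; indifference gives 14p + (1−p) = 9p + 10(1−p), so p = 9/14.
Similarly General Y's optimal q on defend A is 1/14, and the value is 14·(1/14) + (9)·(13/14) = 131/14.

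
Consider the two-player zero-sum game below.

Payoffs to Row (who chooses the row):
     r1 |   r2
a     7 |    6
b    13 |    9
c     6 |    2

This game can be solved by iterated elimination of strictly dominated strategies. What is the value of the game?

9

Column r1 is strictly dominated by r2 for Column (6<7, 9<13, 2<6); eliminate r1.
Row a is strictly dominated by row b (9>6); eliminate a.
Row c is strictly dominated by row b (9>2); eliminate c.
Only (b, r2) remains, with payoff 9.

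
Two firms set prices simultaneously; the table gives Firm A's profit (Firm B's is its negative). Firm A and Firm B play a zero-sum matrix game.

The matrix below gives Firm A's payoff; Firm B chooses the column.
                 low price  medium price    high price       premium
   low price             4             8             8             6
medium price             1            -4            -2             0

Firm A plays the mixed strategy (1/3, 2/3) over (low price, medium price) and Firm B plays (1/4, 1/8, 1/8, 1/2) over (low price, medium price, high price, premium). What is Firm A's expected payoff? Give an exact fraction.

5/3

Against (1/4, 1/8, 1/8, 1/2), each row's expected payoff is low price: 6; medium price: -1/2.
Taking the (1/3, 2/3)-weighted average: (1/3)·(6) + (2/3)·(-1/2) = 5/3.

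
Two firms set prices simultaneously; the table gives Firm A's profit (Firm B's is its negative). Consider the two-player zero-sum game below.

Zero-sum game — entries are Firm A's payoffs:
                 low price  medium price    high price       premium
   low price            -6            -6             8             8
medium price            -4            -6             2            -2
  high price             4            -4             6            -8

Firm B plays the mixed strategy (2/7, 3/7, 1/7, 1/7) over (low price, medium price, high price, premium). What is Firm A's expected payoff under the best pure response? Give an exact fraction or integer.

-6/7

low price: (-6)·(2/7) + (-6)·(3/7) + (8)·(1/7) + (8)·(1/7) = -2.
medium price: (-4)·(2/7) + (-6)·(3/7) + (2)·(1/7) + (-2)·(1/7) = -26/7.
high price: (4)·(2/7) + (-4)·(3/7) + (6)·(1/7) + (-8)·(1/7) = -6/7.
The best pure response is high price with expected payoff -6/7.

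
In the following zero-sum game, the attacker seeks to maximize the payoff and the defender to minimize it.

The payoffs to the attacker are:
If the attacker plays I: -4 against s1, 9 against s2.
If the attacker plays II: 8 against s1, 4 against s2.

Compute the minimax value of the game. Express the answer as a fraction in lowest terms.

Row minima are -4 and 4, so the attacker's maximin is 4; column maxima are 8 and 9, so the defender's minimax is 8. These differ, so the equilibrium is in mixed strategies.
Let the attacker play I with probability p. The defender is indifferent when −4p + 8(1−p) = 9p + 4(1−p), giving p = 4/17.
Let the defender play s1 with probability q. The attacker is indifferent when −4q + 9(1−q) = 8q + 4(1−q), giving q = 5/17.
The value is -4·(5/17) + (9)·(12/17) = 88/17.

88/17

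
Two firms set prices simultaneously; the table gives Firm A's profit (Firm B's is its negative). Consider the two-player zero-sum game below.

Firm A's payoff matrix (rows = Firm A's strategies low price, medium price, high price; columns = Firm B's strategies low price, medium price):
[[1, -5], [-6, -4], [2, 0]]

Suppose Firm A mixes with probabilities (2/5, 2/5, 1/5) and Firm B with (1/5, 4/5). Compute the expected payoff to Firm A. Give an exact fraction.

-16/5

Against (1/5, 4/5), each row's expected payoff is low price: -19/5; medium price: -22/5; high price: 2/5.
Taking the (2/5, 2/5, 1/5)-weighted average: (2/5)·(-19/5) + (2/5)·(-22/5) + (1/5)·(2/5) = -16/5.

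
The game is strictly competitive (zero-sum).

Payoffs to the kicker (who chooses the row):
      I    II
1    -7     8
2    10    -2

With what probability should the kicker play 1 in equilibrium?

4/9

Row minima are -7 and -2, so the kicker's maximin is -2; column maxima are 10 and 8, so the goalkeeper's minimax is 8. These differ, so the equilibrium is in mixed strategies.
Let the kicker play 1 with probability p. The goalkeeper is indifferent when −7p + 10(1−p) = 8p − 2(1−p), giving p = 4/9.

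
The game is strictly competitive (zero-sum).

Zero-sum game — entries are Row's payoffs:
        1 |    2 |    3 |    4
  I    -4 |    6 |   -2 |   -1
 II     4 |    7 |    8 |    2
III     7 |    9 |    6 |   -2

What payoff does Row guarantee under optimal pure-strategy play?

2

Row minima: -4, 2, -2 → Row's maximin is 2.
Column maxima: 7, 9, 8, 2 → Column's minimax is 2.
They coincide at (II, 4), so the value is 2.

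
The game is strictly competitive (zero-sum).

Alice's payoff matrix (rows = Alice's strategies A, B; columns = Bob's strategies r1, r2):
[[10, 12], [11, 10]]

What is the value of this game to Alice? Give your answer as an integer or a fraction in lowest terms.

32/3

Row minima are 10 and 10, so Alice's maximin is 10; column maxima are 11 and 12, so Bob's minimax is 11. These differ, so the equilibrium is in mixed strategies.
Let Alice play A with probability p. Bob is indifferent when 10p + 11(1−p) = 12p + 10(1−p), giving p = 1/3.
Let Bob play r1 with probability q. Alice is indifferent when 10q + 12(1−q) = 11q + 10(1−q), giving q = 2/3.
The value is 10·(2/3) + (12)·(1/3) = 32/3.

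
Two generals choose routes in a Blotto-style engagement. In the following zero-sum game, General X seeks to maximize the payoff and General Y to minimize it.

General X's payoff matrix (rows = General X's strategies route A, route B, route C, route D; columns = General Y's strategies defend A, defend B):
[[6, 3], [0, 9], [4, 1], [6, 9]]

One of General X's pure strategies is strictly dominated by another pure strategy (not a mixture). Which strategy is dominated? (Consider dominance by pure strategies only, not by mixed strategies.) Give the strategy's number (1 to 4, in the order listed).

Compare route C with route A: 6 > 4, 3 > 1.
So route A strictly dominates route C for General X; route C is strictly dominated.

3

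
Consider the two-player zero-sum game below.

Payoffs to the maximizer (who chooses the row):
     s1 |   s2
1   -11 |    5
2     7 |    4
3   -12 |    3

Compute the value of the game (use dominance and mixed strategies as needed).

Row 3 is strictly dominated by row 1, so the maximizer never plays it.
The remaining 2×2 game on (1, 2) × (s1, s2) has no saddle point. Let the maximizer play 1 with probability p; indifference gives −11p + 7(1−p) = 5p + 4(1−p), so p = 3/19.
Similarly the minimizer's optimal q on s1 is 1/19, and the value is -11·(1/19) + (5)·(18/19) = 79/19.

79/19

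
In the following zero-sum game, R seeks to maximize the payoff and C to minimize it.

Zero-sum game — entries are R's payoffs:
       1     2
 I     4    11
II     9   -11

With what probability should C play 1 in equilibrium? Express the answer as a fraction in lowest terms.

22/27

Row minima are 4 and -11, so R's maximin is 4; column maxima are 9 and 11, so C's minimax is 9. These differ, so the equilibrium is in mixed strategies.
Let C play 1 with probability q. R is indifferent when 4q + 11(1−q) = 9q − 11(1−q), giving q = 22/27.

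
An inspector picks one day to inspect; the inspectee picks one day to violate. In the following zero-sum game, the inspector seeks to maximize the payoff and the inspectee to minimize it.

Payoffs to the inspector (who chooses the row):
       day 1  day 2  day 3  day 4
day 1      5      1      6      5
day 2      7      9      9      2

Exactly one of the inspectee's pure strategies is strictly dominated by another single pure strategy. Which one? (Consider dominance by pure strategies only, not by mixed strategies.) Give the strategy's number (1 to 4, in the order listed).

3

The inspectee prefers columns that give the inspector less. Compare day 3 with day 1: 5 < 6, 7 < 9.
So day 1 strictly dominates day 3 for the inspectee; day 3 is strictly dominated.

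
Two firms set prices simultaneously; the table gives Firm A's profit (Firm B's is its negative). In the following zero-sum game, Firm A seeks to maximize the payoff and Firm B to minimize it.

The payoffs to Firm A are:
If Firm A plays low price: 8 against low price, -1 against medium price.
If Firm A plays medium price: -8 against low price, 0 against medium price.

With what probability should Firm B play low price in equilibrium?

Row minima are -1 and -8, so Firm A's maximin is -1; column maxima are 8 and 0, so Firm B's minimax is 0. These differ, so the equilibrium is in mixed strategies.
Let Firm B play low price with probability q. Firm A is indifferent when 8q − (1−q) = −8q, giving q = 1/17.

1/17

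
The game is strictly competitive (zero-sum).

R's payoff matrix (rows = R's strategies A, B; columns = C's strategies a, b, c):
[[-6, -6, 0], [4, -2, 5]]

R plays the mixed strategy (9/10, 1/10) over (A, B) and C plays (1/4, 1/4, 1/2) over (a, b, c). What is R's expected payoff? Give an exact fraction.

Against (1/4, 1/4, 1/2), each row's expected payoff is A: -3; B: 3.
Taking the (9/10, 1/10)-weighted average: (9/10)·(-3) + (1/10)·(3) = -12/5.

-12/5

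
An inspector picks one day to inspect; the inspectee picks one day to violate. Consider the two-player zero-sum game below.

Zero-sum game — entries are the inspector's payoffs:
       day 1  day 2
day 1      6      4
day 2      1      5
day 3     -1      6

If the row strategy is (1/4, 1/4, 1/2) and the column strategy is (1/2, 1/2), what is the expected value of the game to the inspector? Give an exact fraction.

Against (1/2, 1/2), each row's expected payoff is day 1: 5; day 2: 3; day 3: 5/2.
Taking the (1/4, 1/4, 1/2)-weighted average: (1/4)·(5) + (1/4)·(3) + (1/2)·(5/2) = 13/4.

13/4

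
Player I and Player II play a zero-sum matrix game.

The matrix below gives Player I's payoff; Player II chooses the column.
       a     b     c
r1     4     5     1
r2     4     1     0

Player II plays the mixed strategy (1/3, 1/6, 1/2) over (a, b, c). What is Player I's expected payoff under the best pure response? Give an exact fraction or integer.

8/3

r1: (4)·(1/3) + (5)·(1/6) + (1)·(1/2) = 8/3.
r2: (4)·(1/3) + (1)·(1/6) + (0)·(1/2) = 3/2.
The best pure response is r1 with expected payoff 8/3.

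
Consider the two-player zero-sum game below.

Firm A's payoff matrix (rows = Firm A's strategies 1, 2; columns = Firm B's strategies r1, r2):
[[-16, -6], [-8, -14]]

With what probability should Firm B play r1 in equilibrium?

1/2

Row minima are -16 and -14, so Firm A's maximin is -14; column maxima are -8 and -6, so Firm B's minimax is -8. These differ, so the equilibrium is in mixed strategies.
Let Firm B play r1 with probability q. Firm A is indifferent when −16q − 6(1−q) = −8q − 14(1−q), giving q = 1/2.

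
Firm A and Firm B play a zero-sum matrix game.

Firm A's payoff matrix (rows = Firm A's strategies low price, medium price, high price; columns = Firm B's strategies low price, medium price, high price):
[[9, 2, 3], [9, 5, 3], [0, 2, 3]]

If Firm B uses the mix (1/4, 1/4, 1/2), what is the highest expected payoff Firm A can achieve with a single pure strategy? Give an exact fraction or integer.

low price: (9)·(1/4) + (2)·(1/4) + (3)·(1/2) = 17/4.
medium price: (9)·(1/4) + (5)·(1/4) + (3)·(1/2) = 5.
high price: (0)·(1/4) + (2)·(1/4) + (3)·(1/2) = 2.
The best pure response is medium price with expected payoff 5.

5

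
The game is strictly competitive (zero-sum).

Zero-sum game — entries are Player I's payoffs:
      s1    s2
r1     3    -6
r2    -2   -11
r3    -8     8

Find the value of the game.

-24/25

Row r2 is strictly dominated by row r1, so Player I never plays it.
The remaining 2×2 game on (r1, r3) × (s1, s2) has no saddle point. Let Player I play r1 with probability p; indifference gives 3p − 8(1−p) = −6p + 8(1−p), so p = 16/25.
Similarly Player II's optimal q on s1 is 14/25, and the value is 3·(14/25) + (-6)·(11/25) = -24/25.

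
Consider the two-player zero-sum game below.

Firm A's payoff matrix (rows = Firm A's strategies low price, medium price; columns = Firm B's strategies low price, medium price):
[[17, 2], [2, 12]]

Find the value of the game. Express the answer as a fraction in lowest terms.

Row minima are 2 and 2, so Firm A's maximin is 2; column maxima are 17 and 12, so Firm B's minimax is 12. These differ, so the equilibrium is in mixed strategies.
Let Firm A play low price with probability p. Firm B is indifferent when 17p + 2(1−p) = 2p + 12(1−p), giving p = 2/5.
Let Firm B play low price with probability q. Firm A is indifferent when 17q + 2(1−q) = 2q + 12(1−q), giving q = 2/5.
The value is 17·(2/5) + (2)·(3/5) = 8.

8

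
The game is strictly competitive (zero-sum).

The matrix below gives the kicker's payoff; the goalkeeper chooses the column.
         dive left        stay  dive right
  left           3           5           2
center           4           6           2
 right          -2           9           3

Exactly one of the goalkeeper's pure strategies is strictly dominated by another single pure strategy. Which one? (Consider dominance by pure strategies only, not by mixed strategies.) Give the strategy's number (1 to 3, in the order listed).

2

The goalkeeper prefers columns that give the kicker less. Compare stay with dive left: 3 < 5, 4 < 6, -2 < 9.
So dive left strictly dominates stay for the goalkeeper; stay is strictly dominated.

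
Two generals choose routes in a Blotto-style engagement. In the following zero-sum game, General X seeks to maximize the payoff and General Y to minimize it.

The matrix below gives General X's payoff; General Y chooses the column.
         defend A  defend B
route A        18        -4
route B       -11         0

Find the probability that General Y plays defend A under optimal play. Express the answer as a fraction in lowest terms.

Row minima are -4 and -11, so General X's maximin is -4; column maxima are 18 and 0, so General Y's minimax is 0. These differ, so the equilibrium is in mixed strategies.
Let General Y play defend A with probability q. General X is indifferent when 18q − 4(1−q) = −11q, giving q = 4/33.

4/33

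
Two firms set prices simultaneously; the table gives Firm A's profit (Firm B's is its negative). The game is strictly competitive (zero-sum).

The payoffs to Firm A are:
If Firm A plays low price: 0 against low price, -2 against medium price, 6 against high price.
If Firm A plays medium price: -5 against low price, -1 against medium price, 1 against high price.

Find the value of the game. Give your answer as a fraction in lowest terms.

-5/3

Column high price is strictly dominated by low price for Firm B (it gives Firm A more in every row).
The remaining 2×2 game on (low price, medium price) × (low price, medium price) has no saddle point. Let Firm A play low price with probability p; indifference gives −5(1−p) = −2p − (1−p), so p = 2/3.
Similarly Firm B's optimal q on low price is 1/6, and the value is 0·(1/6) + (-2)·(5/6) = -5/3.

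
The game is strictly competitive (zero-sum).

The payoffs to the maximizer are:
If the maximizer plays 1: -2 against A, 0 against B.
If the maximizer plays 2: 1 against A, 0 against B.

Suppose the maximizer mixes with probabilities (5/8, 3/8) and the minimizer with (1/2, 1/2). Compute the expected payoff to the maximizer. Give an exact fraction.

Against (1/2, 1/2), each row's expected payoff is 1: -1; 2: 1/2.
Taking the (5/8, 3/8)-weighted average: (5/8)·(-1) + (3/8)·(1/2) = -7/16.

-7/16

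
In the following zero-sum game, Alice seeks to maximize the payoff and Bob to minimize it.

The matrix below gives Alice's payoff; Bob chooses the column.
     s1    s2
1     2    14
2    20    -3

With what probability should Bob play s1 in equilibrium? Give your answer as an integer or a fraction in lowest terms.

Row minima are 2 and -3, so Alice's maximin is 2; column maxima are 20 and 14, so Bob's minimax is 14. These differ, so the equilibrium is in mixed strategies.
Let Bob play s1 with probability q. Alice is indifferent when 2q + 14(1−q) = 20q − 3(1−q), giving q = 17/35.

17/35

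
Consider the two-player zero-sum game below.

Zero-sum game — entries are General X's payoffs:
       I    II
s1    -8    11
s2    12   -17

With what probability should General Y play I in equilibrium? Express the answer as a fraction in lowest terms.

7/12

Row minima are -8 and -17, so General X's maximin is -8; column maxima are 12 and 11, so General Y's minimax is 11. These differ, so the equilibrium is in mixed strategies.
Let General Y play I with probability q. General X is indifferent when −8q + 11(1−q) = 12q − 17(1−q), giving q = 7/12.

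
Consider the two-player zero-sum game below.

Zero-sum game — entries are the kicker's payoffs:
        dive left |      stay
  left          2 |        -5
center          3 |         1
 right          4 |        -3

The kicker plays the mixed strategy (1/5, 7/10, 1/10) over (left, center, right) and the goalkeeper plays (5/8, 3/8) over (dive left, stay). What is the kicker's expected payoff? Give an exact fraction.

Against (5/8, 3/8), each row's expected payoff is left: -5/8; center: 9/4; right: 11/8.
Taking the (1/5, 7/10, 1/10)-weighted average: (1/5)·(-5/8) + (7/10)·(9/4) + (1/10)·(11/8) = 127/80.

127/80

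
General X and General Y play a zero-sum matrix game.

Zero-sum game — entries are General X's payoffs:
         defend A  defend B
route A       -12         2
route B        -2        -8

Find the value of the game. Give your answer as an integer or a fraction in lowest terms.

-5

Row minima are -12 and -8, so General X's maximin is -8; column maxima are -2 and 2, so General Y's minimax is -2. These differ, so the equilibrium is in mixed strategies.
Let General X play route A with probability p. General Y is indifferent when −12p − 2(1−p) = 2p − 8(1−p), giving p = 3/10.
Let General Y play defend A with probability q. General X is indifferent when −12q + 2(1−q) = −2q − 8(1−q), giving q = 1/2.
The value is -12·(1/2) + (2)·(1/2) = -5.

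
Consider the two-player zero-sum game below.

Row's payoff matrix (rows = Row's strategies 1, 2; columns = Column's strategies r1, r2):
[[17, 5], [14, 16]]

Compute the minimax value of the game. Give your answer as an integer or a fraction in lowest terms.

101/7

Row minima are 5 and 14, so Row's maximin is 14; column maxima are 17 and 16, so Column's minimax is 16. These differ, so the equilibrium is in mixed strategies.
Let Row play 1 with probability p. Column is indifferent when 17p + 14(1−p) = 5p + 16(1−p), giving p = 1/7.
Let Column play r1 with probability q. Row is indifferent when 17q + 5(1−q) = 14q + 16(1−q), giving q = 11/14.
The value is 17·(11/14) + (5)·(3/14) = 101/7.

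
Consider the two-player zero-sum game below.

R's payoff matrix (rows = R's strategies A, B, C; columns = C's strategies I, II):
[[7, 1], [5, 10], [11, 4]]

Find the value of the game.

15/2

Row A is strictly dominated by row C, so R never plays it.
The remaining 2×2 game on (B, C) × (I, II) has no saddle point. Let R play B with probability p; indifference gives 5p + 11(1−p) = 10p + 4(1−p), so p = 7/12.
Similarly C's optimal q on I is 1/2, and the value is 5·(1/2) + (10)·(1/2) = 15/2.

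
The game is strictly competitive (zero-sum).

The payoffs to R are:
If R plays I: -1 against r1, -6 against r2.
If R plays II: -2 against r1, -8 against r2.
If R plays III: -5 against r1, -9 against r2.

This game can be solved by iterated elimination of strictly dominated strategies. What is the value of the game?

Row III is strictly dominated by row I (-1>-5, -6>-9); eliminate III.
Column r1 is strictly dominated by r2 for C (-6<-1, -8<-2); eliminate r1.
Row II is strictly dominated by row I (-6>-8); eliminate II.
Only (I, r2) remains, with payoff -6.

-6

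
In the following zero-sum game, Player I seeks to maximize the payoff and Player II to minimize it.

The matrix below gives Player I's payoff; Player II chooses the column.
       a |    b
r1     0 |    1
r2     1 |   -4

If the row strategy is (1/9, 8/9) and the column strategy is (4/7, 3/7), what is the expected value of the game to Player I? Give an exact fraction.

Against (4/7, 3/7), each row's expected payoff is r1: 3/7; r2: -8/7.
Taking the (1/9, 8/9)-weighted average: (1/9)·(3/7) + (8/9)·(-8/7) = -61/63.

-61/63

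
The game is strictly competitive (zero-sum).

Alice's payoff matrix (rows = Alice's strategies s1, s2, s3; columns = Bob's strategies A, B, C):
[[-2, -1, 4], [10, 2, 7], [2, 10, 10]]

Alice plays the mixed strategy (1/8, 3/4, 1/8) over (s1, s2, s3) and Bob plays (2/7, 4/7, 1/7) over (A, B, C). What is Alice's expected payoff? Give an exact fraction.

65/14

Against (2/7, 4/7, 1/7), each row's expected payoff is s1: -4/7; s2: 5; s3: 54/7.
Taking the (1/8, 3/4, 1/8)-weighted average: (1/8)·(-4/7) + (3/4)·(5) + (1/8)·(54/7) = 65/14.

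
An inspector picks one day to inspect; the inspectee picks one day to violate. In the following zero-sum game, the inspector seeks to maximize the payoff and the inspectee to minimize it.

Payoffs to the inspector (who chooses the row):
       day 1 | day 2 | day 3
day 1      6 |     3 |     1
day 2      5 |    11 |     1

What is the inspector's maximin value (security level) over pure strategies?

1

The worst-case payoff for each row is day 1: 1, day 2: 1.
The best of these is 1.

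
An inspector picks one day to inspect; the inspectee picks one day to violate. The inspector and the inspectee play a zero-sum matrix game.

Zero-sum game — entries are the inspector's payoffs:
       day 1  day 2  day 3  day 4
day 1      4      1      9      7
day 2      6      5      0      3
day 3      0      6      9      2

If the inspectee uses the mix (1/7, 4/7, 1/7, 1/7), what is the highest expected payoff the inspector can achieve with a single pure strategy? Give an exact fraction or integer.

day 1: (4)·(1/7) + (1)·(4/7) + (9)·(1/7) + (7)·(1/7) = 24/7.
day 2: (6)·(1/7) + (5)·(4/7) + (0)·(1/7) + (3)·(1/7) = 29/7.
day 3: (0)·(1/7) + (6)·(4/7) + (9)·(1/7) + (2)·(1/7) = 5.
The best pure response is day 3 with expected payoff 5.

5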